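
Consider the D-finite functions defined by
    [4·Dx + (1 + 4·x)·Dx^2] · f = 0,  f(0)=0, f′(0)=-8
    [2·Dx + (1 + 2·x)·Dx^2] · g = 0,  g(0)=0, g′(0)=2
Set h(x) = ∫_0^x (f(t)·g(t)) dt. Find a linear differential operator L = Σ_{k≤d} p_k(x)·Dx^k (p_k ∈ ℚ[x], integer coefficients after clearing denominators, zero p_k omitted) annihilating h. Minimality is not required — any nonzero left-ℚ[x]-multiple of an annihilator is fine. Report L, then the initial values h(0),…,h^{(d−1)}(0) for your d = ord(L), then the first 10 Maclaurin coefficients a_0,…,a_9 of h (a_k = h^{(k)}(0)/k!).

L = (160 + 768·x + 1024·x^2)·Dx^2 + (264 + 2144·x + 5760·x^2 + 5120·x^3)·Dx^3 + (64 + 720·x + 2976·x^2 + 5376·x^3 + 3584·x^4)·Dx^4 + (3 + 44·x + 252·x^2 + 704·x^3 + 960·x^4 + 512·x^5)·Dx^5  (order 5).
h: a_k = 0, 0, 0, -16/3, 12, -416/15, 208/3, -8384/45, 2656/5, -300032/189, …
ICs: h(0) = 0, h′(0) = 0, h′′(0) = 0, h′′′(0) = -32, h′′′′(0) = 288.

f: a_k = 0, -8, 16, -128/3, 128, -2048/5, 4096/3, -32768/7, 16384, -524288/9, …
g: a_k = 0, 2, -2, 8/3, -4, 32/5, -32/3, 128/7, -32, 512/9, …
Product ⇒ symmetric product L₀, ord ≤ 4.
h=∫h₀ ⇒ L = L₀·Dx.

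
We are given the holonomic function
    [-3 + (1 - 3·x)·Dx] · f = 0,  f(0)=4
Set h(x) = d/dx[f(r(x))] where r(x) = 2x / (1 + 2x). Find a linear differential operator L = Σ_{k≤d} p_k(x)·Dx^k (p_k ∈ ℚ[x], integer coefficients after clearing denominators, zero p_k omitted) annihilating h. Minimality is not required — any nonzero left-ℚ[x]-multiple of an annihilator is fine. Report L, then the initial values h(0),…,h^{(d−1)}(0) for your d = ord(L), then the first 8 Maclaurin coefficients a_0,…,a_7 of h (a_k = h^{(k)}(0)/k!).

L = 8 + (-1 + 4·x)·Dx  (order 1).
h: a_k = 24, 192, 1152, 6144, 30720, 147456, 688128, 3145728, …
ICs: h(0) = 24.

f: a_k = 4, 12, 36, 108, 324, 972, 2916, 8748, …
Change of var in L_f (x↦r) gives L₀.
h=h₀': d/dx-closure on L₀ ⇒ L.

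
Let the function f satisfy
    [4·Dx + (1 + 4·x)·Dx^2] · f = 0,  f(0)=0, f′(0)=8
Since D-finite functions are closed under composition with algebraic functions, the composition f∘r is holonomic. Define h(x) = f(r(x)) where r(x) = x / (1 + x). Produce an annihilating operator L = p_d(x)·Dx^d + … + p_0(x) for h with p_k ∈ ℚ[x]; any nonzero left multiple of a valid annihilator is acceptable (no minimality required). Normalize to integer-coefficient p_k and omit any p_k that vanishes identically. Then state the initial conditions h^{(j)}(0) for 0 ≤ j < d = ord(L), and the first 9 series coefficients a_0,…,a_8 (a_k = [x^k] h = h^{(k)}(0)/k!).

L = (6 + 10·x)·Dx + (1 + 6·x + 5·x^2)·Dx^2  (order 2).
h: a_k = 0, 8, -24, 248/3, -312, 6248/5, -5208, 156248/7, -97656, …
ICs: h(0) = 0, h′(0) = 8.

f: a_k = 0, 8, -16, 128/3, -128, 2048/5, -4096/3, 32768/7, -16384, …
f∘r: x↦r, Dx↦Dx/r' in L_f ⇒ L₀.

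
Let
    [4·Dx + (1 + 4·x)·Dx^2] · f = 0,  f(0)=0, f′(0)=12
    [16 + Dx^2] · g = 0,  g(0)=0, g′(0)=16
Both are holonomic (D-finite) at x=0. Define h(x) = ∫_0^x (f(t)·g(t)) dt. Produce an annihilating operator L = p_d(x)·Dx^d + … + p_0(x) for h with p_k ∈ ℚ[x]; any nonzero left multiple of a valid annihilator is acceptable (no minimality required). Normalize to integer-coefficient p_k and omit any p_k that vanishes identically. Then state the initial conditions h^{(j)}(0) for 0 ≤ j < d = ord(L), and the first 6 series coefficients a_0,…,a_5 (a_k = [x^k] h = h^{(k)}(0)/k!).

f: a_k = 0, 12, -24, 64, -192, 3072/5, …
g: a_k = 0, 16, 0, -128/3, 0, 512/15, …
Sym-product of L_f,L_g gives L₀ (≤ ord 4).
h=∫h₀ ⇒ L = L₀·Dx.
L = (-768 + 6144·x + 77824·x^2 + 262144·x^3 + 262144·x^4)·Dx + (256 + 5120·x + 24576·x^2 + 32768·x^3)·Dx^2 + (1280·x + 10752·x^2 + 32768·x^3 + 32768·x^4)·Dx^3 + (16 + 320·x + 1536·x^2 + 2048·x^3)·Dx^4 + (3 + 56·x + 368·x^2 + 1024·x^3 + 1024·x^4)·Dx^5  (order 5).
h: a_k = 0, 0, 0, 64, -96, 512/5, …
ICs: h(0) = 0, h′(0) = 0, h′′(0) = 0, h′′′(0) = 384, h′′′′(0) = -2304.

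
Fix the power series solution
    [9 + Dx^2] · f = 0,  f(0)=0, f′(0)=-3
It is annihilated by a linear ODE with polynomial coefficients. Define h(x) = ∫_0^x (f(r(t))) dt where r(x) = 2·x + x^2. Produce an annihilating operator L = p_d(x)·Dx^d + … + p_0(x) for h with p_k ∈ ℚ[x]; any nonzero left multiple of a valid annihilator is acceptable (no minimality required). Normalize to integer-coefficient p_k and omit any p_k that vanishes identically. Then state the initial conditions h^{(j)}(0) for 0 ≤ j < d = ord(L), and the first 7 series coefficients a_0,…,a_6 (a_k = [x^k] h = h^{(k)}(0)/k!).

f: a_k = 0, -3, 0, 9/2, 0, -81/40, 0, …
Change of var in L_f (x↦r) gives L₀.
h=∫₀ˣh₀: take L = L₀·Dx.
L = (36 + 108·x + 108·x^2 + 36·x^3)·Dx - Dx^2 + (1 + x)·Dx^3  (order 3).
h: a_k = 0, 0, -3, -1, 9, 54/5, -63/10, …
ICs: h(0) = 0, h′(0) = 0, h′′(0) = -6.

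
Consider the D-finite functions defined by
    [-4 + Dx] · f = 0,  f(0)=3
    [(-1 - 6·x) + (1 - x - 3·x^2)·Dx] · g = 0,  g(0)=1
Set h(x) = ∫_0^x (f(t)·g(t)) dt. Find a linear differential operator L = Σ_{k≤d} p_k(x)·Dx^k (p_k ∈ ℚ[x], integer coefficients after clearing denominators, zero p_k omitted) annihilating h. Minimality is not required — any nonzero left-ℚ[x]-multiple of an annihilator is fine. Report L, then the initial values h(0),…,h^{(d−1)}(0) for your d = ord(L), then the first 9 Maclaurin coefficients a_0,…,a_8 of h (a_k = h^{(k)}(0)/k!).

L = (5 + 2·x - 12·x^2)·Dx + (-1 + x + 3·x^2)·Dx^2  (order 2).
h: a_k = 0, 3, 15/2, 16, 125/4, 301/5, 1754/15, 695/3, 392303/840, …
ICs: h(0) = 0, h′(0) = 3.

f: a_k = 3, 12, 24, 32, 32, 128/5, 256/15, 1024/105, 512/105, …
g: a_k = 1, 1, 4, 7, 19, 40, 97, 217, 508, …
L₀ := L_f ⊗_s L_g (sym. prod.), ord ≤ 1.
h=∫h₀ ⇒ L = L₀·Dx.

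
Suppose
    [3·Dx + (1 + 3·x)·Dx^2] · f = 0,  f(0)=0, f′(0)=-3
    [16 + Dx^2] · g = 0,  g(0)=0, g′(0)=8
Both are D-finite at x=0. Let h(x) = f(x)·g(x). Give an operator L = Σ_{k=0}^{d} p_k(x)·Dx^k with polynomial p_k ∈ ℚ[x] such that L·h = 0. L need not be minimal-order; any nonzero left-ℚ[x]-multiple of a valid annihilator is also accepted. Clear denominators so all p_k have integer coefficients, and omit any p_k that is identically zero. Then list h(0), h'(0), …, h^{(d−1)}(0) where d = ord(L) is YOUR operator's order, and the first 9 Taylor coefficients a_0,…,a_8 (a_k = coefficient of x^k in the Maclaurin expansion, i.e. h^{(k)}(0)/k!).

f: a_k = 0, -3, 9/2, -9, 81/4, -243/5, 243/2, -2187/7, 6561/8, …
g: a_k = 0, 8, 0, -64/3, 0, 256/15, 0, -2048/315, 0, …
Product ⇒ symmetric product L₀, ord ≤ 4.
L = (2272 + 127488·x + 781056·x^2 + 1769472·x^3 + 1327104·x^4) + (4416 + 50112·x + 165888·x^2 + 165888·x^3)·Dx + (1022 + 19392·x + 102816·x^2 + 221184·x^3 + 165888·x^4)·Dx^2 + (276 + 3132·x + 10368·x^2 + 10368·x^3)·Dx^3 + (55 + 714·x + 3375·x^2 + 6912·x^3 + 5184·x^4)·Dx^4  (order 4).
h: a_k = 0, 0, -24, 36, -8, 66, -248, 3084/5, -167656/105, …
ICs: h(0) = 0, h′(0) = 0, h′′(0) = -48, h′′′(0) = 216.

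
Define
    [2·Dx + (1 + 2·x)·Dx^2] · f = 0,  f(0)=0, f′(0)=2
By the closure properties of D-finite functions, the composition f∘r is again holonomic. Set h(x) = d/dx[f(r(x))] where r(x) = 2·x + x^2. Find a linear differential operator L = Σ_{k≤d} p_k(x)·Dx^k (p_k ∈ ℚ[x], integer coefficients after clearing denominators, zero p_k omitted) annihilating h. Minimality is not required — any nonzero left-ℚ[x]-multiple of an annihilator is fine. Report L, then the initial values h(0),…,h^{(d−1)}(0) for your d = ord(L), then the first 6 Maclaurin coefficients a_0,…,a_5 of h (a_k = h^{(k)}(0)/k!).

L = (3 + 4·x + 2·x^2) + (1 + 5·x + 6·x^2 + 2·x^3)·Dx  (order 1).
h: a_k = 4, -12, 40, -136, 464, -1584, …
ICs: h(0) = 4.

f: a_k = 0, 2, -2, 8/3, -4, 32/5, …
Change of var in L_f (x↦r) gives L₀.
h₀' ⇒ L via d/dx closure of L₀.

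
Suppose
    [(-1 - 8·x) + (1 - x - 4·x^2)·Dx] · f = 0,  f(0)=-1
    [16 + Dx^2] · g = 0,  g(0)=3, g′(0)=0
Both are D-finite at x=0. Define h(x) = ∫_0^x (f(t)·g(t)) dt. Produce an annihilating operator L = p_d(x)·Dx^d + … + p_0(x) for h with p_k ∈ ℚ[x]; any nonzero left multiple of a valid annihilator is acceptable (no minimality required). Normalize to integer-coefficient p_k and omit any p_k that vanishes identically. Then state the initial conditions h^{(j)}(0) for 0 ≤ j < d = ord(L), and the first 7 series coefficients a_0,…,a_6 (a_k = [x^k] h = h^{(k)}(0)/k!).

f: a_k = -1, -1, -5, -9, -29, -65, -181, …
g: a_k = 3, 0, -24, 0, 32, 0, -256/15, …
Sym-product of L_f,L_g gives L₀ (≤ ord 2).
Integrate: L := L₀·Dx.
L = (-8 + 16·x + 64·x^2)·Dx + (2 + 16·x)·Dx^2 + (-1 + x + 4·x^2)·Dx^3  (order 3).
h: a_k = 0, -3, -3/2, 3, -3/4, 1/5, -11/6, …
ICs: h(0) = 0, h′(0) = -3, h′′(0) = -3.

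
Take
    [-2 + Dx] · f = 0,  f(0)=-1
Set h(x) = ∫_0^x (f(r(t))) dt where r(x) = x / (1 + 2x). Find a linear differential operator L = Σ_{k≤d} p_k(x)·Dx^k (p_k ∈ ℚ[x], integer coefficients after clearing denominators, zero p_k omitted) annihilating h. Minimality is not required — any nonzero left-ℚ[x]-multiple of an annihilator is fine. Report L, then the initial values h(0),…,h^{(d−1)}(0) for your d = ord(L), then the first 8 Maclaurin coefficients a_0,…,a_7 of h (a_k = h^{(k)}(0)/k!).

f: a_k = -1, -2, -2, -4/3, -2/3, -4/15, -4/45, -8/315, …
Substitute x→r, Dx→(1/r')Dx; clear ⇒ L₀.
∫: right-multiply L₀ by Dx.
L = -2·Dx + (1 + 4·x + 4·x^2)·Dx^2  (order 2).
h: a_k = 0, -1, -1, 2/3, -1/3, -2/15, 38/45, -604/315, …
ICs: h(0) = 0, h′(0) = -1.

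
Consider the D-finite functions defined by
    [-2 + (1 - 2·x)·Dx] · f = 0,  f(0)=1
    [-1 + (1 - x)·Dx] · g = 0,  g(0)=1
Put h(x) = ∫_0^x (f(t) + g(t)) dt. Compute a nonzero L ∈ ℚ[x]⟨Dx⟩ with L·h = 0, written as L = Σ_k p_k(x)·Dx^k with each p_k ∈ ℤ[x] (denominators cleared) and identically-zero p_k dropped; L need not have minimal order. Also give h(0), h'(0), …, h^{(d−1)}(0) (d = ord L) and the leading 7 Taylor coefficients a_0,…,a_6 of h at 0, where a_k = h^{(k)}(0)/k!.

L = -4·Dx + (6 - 8·x)·Dx^2 + (-1 + 3·x - 2·x^2)·Dx^3  (order 3).
h: a_k = 0, 2, 3/2, 5/3, 9/4, 17/5, 11/2, …
ICs: h(0) = 0, h′(0) = 2, h′′(0) = 3.

f: a_k = 1, 2, 4, 8, 16, 32, 64, …
g: a_k = 1, 1, 1, 1, 1, 1, 1, …
h₀=f+g: left-lcm gives L₀, ord ≤ 2.
∫: right-multiply L₀ by Dx.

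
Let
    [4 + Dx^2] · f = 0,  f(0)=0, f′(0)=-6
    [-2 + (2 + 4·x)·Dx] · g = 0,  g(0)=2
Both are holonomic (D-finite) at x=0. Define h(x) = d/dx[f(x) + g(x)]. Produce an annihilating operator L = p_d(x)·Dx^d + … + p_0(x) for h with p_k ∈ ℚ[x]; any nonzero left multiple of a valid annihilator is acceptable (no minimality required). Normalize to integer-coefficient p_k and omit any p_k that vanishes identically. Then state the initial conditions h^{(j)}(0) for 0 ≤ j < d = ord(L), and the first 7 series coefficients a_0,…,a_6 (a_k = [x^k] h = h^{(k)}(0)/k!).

f: a_k = 0, -6, 0, 4, 0, -4/5, 0, …
g: a_k = 2, 2, -1, 1, -5/4, 7/4, -21/8, …
Weyl lclm of L_f,L_g ⇒ L₀ (ord ≤ 3).
h₀' ⇒ L via d/dx closure of L₀.
L = (-76 - 64·x - 64·x^2) + (-28 - 120·x - 192·x^2 - 128·x^3)·Dx + (-19 - 16·x - 16·x^2)·Dx^2 + (-7 - 30·x - 48·x^2 - 32·x^3)·Dx^3  (order 3).
h: a_k = -4, -2, 15, -5, 19/4, -63/4, 3529/120, …
ICs: h(0) = -4, h′(0) = -2, h′′(0) = 30.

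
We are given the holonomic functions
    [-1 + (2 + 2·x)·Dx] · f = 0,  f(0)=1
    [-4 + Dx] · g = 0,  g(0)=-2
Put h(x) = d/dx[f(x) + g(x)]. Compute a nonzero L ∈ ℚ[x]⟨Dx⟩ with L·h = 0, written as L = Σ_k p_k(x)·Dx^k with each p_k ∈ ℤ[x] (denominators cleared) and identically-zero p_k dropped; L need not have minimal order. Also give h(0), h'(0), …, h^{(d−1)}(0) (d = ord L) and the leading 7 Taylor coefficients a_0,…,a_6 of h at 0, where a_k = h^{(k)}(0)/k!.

L = (-44 - 32·x) + (-61 - 128·x - 64·x^2)·Dx + (18 + 34·x + 16·x^2)·Dx^2  (order 2).
h: a_k = -15/2, -129/4, -1021/16, -8207/96, -65431/768, -525233/7680, -4183909/92160, …
ICs: h(0) = -15/2, h′(0) = -129/4.

f: a_k = 1, 1/2, -1/8, 1/16, -5/128, 7/256, -21/1024, …
g: a_k = -2, -8, -16, -64/3, -64/3, -256/15, -512/45, …
Weyl lclm of L_f,L_g ⇒ L₀ (ord ≤ 2).
Differentiate: ansatz ord ≤ ord L₀ ⇒ L.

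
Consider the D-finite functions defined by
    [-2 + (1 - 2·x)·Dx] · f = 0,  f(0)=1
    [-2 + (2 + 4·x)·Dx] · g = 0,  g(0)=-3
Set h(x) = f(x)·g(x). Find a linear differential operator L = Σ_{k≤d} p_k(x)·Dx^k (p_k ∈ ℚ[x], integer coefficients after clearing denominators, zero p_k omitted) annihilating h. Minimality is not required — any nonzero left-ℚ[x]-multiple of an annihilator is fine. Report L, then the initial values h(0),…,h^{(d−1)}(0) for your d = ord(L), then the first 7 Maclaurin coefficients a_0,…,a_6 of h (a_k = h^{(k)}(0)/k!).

L = (3 + 2·x) + (-1 + 4·x^2)·Dx  (order 1).
h: a_k = -3, -9, -33/2, -69/2, -537/8, -1095/8, -4317/16, …
ICs: h(0) = -3.

f: a_k = 1, 2, 4, 8, 16, 32, 64, …
g: a_k = -3, -3, 3/2, -3/2, 15/8, -21/8, 63/16, …
Sym-product of L_f,L_g gives L₀ (≤ ord 1).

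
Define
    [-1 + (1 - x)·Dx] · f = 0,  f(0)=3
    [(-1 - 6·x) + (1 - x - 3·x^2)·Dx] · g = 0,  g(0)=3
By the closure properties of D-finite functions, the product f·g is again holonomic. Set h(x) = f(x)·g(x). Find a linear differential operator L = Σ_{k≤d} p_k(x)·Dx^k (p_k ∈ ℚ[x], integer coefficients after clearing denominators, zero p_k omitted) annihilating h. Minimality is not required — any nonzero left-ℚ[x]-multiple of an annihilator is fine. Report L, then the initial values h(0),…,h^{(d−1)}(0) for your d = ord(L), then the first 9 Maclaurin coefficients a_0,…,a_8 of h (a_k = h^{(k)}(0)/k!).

L = (-2 - 4·x + 9·x^2) + (1 - 2·x - 2·x^2 + 3·x^3)·Dx  (order 1).
h: a_k = 9, 18, 54, 117, 288, 648, 1521, 3474, 8046, …
ICs: h(0) = 9.

f: a_k = 3, 3, 3, 3, 3, 3, 3, 3, 3, …
g: a_k = 3, 3, 12, 21, 57, 120, 291, 651, 1524, …
f·g: L₀ = L_f ⊗_s L_g, ord ≤ 1·1.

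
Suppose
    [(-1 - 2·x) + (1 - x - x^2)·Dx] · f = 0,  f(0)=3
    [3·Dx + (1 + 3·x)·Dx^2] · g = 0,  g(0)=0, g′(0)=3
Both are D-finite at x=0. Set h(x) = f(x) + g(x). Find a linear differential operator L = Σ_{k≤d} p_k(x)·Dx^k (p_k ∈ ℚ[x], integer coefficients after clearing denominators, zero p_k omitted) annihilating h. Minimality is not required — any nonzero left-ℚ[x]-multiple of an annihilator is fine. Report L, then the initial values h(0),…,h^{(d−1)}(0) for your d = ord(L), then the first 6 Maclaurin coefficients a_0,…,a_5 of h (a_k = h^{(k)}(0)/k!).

f: a_k = 3, 3, 6, 9, 15, 24, …
g: a_k = 0, 3, -9/2, 9, -81/4, 243/5, …
L₀ := lclm(L_f,L_g); ord L₀ ≤ 1+2.
L = (126 + 342·x + 468·x^2 + 180·x^3 + 108·x^4)·Dx + (156·x + 576·x^2 + 672·x^3 + 378·x^4 + 180·x^5)·Dx^2 + (-7 - 35·x - 29·x^2 + 63·x^3 + 99·x^4 + 93·x^5 + 36·x^6)·Dx^3  (order 3).
h: a_k = 3, 6, 3/2, 18, -21/4, 363/5, …
ICs: h(0) = 3, h′(0) = 6, h′′(0) = 3.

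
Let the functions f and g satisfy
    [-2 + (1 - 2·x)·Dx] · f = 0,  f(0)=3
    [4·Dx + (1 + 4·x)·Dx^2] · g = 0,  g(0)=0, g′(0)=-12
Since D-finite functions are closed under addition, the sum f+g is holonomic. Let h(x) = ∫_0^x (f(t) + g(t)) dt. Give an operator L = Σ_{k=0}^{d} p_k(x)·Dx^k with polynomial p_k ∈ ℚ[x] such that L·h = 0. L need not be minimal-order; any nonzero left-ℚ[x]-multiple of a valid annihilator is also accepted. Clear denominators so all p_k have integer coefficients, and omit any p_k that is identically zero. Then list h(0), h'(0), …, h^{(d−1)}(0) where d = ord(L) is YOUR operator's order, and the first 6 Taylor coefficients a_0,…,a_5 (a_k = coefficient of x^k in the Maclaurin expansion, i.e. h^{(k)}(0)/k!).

L = (28 + 16·x)·Dx^2 + (-1 + 40·x + 32·x^2)·Dx^3 + (-1 - 3·x + 6·x^2 + 8·x^3)·Dx^4  (order 4).
h: a_k = 0, 3, -3, 12, -10, 48, …
ICs: h(0) = 0, h′(0) = 3, h′′(0) = -6, h′′′(0) = 72.

f: a_k = 3, 6, 12, 24, 48, 96, …
g: a_k = 0, -12, 24, -64, 192, -3072/5, …
L₀ := lclm(L_f,L_g); ord L₀ ≤ 1+2.
h=∫₀ˣh₀: take L = L₀·Dx.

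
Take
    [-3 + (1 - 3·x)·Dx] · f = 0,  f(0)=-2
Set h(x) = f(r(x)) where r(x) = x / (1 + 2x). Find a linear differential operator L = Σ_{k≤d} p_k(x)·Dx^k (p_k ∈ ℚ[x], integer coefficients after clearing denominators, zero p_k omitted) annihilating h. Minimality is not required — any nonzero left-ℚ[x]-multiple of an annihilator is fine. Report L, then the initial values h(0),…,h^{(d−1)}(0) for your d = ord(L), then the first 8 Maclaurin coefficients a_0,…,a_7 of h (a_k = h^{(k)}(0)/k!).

f: a_k = -2, -6, -18, -54, -162, -486, -1458, -4374, …
L₀ from L_f via x↦r, Dx↦r'^{-1}Dx.
L = 3 + (-1 - x + 2·x^2)·Dx  (order 1).
h: a_k = -2, -6, -6, -6, -6, -6, -6, -6, …
ICs: h(0) = -2.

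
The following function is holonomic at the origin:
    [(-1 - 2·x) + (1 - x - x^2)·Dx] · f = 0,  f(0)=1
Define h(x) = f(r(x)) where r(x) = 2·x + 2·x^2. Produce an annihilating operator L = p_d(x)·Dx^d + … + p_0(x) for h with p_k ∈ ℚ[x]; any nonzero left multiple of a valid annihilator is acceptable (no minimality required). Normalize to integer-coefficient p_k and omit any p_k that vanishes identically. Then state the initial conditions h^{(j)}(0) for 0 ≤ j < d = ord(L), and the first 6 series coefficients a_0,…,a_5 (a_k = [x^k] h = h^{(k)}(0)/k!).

L = (2 + 12·x + 24·x^2 + 16·x^3) + (-1 + 2·x + 6·x^2 + 8·x^3 + 4·x^4)·Dx  (order 1).
h: a_k = 1, 2, 10, 40, 160, 648, …
ICs: h(0) = 1.

f: a_k = 1, 1, 2, 3, 5, 8, …
f∘r: x↦r, Dx↦Dx/r' in L_f ⇒ L₀.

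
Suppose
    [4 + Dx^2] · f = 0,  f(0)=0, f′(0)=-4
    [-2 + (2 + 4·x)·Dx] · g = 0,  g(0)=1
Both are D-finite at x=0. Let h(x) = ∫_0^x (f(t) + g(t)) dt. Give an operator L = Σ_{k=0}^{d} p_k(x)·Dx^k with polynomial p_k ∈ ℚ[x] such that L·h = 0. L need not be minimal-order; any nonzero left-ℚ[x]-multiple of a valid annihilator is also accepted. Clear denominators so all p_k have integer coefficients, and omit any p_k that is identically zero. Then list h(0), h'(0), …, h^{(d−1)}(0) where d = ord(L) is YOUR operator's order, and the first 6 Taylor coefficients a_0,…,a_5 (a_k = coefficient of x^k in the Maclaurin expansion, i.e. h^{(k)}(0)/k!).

L = (-28 - 64·x - 64·x^2)·Dx + (12 + 88·x + 192·x^2 + 128·x^3)·Dx^2 + (-7 - 16·x - 16·x^2)·Dx^3 + (3 + 22·x + 48·x^2 + 32·x^3)·Dx^4  (order 4).
h: a_k = 0, 1, -3/2, -1/6, 19/24, -1/8, …
ICs: h(0) = 0, h′(0) = 1, h′′(0) = -3, h′′′(0) = -1.

f: a_k = 0, -4, 0, 8/3, 0, -8/15, …
g: a_k = 1, 1, -1/2, 1/2, -5/8, 7/8, …
f+g: L₀ = lclm(L_f,L_g), ord ≤ 2+1.
Integrate: L := L₀·Dx.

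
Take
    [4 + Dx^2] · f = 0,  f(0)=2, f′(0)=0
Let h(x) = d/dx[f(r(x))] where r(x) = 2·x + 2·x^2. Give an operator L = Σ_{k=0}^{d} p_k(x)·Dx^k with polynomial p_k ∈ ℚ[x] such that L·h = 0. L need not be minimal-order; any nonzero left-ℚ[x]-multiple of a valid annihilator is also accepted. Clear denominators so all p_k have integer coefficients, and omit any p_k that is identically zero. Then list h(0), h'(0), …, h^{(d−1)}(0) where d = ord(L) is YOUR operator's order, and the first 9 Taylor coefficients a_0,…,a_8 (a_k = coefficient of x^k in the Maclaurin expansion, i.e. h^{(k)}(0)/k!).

L = (28 + 128·x + 384·x^2 + 512·x^3 + 256·x^4) + (-6 - 12·x)·Dx + (1 + 4·x + 4·x^2)·Dx^2  (order 2).
h: a_k = 0, -32, -96, 64/3, 1280/3, 10496/15, 1792/15, -368128/315, -63488/35, …
ICs: h(0) = 0, h′(0) = -32.

f: a_k = 2, 0, -4, 0, 4/3, 0, -8/45, 0, 4/315, …
Substitute x→r, Dx→(1/r')Dx; clear ⇒ L₀.
h=h₀': d/dx-closure on L₀ ⇒ L.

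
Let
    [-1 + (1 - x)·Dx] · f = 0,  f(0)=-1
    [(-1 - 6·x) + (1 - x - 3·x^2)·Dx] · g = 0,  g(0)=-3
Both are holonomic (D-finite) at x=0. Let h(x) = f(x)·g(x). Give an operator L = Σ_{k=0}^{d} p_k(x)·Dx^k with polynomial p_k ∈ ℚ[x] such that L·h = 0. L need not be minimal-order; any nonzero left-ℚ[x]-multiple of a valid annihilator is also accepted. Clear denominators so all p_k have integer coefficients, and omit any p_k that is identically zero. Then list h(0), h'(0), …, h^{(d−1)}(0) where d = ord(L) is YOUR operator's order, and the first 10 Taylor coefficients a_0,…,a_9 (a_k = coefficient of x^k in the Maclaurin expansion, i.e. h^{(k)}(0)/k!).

f: a_k = -1, -1, -1, -1, -1, -1, -1, -1, -1, -1, …
g: a_k = -3, -3, -12, -21, -57, -120, -291, -651, -1524, -3477, …
h₀=f·g: eliminate ⇒ L₀, order ≤ 1·1.
L = (-2 - 4·x + 9·x^2) + (1 - 2·x - 2·x^2 + 3·x^3)·Dx  (order 1).
h: a_k = 3, 6, 18, 39, 96, 216, 507, 1158, 2682, 6159, …
ICs: h(0) = 3.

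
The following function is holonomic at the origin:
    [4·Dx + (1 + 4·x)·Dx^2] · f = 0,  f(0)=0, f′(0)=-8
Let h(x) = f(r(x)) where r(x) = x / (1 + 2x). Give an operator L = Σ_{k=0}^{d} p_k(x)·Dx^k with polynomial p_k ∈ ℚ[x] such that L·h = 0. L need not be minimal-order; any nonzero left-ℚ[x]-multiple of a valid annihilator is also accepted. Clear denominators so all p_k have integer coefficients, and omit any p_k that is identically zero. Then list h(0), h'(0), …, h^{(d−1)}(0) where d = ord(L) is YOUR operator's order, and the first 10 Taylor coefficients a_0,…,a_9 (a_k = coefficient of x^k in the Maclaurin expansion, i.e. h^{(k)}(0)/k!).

L = (8 + 24·x)·Dx + (1 + 8·x + 12·x^2)·Dx^2  (order 2).
h: a_k = 0, -8, 32, -416/3, 640, -15488/5, 46592/3, -559616/7, 419840, -20154368/9, …
ICs: h(0) = 0, h′(0) = -8.

f: a_k = 0, -8, 16, -128/3, 128, -2048/5, 4096/3, -32768/7, 16384, -524288/9, …
h₀=f(r): pull back L_f along r ⇒ L₀.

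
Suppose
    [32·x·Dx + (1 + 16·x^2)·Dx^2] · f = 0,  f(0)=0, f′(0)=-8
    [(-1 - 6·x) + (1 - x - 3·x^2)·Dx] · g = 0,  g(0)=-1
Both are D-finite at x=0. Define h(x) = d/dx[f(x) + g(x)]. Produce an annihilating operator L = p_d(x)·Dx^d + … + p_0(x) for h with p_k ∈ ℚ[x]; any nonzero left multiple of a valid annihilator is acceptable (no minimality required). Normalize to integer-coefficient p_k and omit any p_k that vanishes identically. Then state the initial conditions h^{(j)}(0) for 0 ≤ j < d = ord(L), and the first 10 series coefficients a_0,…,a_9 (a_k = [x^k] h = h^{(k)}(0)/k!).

L = (128 - 512·x - 10560·x^2 - 25344·x^3 - 95904·x^4 - 41472·x^6) + (-37 - 208·x + 206·x^2 - 1476·x^3 - 24336·x^4 - 66528·x^5 - 6912·x^6 - 41472·x^7)·Dx + (4 + 21·x + 198·x^2 + 90·x^3 + 1775·x^4 - 4080·x^5 - 6336·x^6 - 2304·x^7 - 6912·x^8)·Dx^2  (order 2).
h: a_k = -9, -8, 107, -76, -2248, -582, 31249, -4064, -534719, -26830, …
ICs: h(0) = -9, h′(0) = -8.

f: a_k = 0, -8, 0, 128/3, 0, -2048/5, 0, 32768/7, 0, -524288/9, …
g: a_k = -1, -1, -4, -7, -19, -40, -97, -217, -508, -1159, …
L₀ := lclm(L_f,L_g); ord L₀ ≤ 2+1.
Differentiate: ansatz ord ≤ ord L₀ ⇒ L.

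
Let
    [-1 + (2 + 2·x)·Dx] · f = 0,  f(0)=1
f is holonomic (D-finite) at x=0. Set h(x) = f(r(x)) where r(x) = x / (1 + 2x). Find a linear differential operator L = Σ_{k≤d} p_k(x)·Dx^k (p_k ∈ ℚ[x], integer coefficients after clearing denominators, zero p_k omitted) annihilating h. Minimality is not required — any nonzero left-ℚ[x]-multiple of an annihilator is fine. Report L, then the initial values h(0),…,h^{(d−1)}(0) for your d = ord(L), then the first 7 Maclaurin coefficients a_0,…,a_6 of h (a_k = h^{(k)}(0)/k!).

L = -1 + (2 + 10·x + 12·x^2)·Dx  (order 1).
h: a_k = 1, 1/2, -9/8, 41/16, -757/128, 3543/256, -33645/1024, …
ICs: h(0) = 1.

f: a_k = 1, 1/2, -1/8, 1/16, -5/128, 7/256, -21/1024, …
L₀ from L_f via x↦r, Dx↦r'^{-1}Dx.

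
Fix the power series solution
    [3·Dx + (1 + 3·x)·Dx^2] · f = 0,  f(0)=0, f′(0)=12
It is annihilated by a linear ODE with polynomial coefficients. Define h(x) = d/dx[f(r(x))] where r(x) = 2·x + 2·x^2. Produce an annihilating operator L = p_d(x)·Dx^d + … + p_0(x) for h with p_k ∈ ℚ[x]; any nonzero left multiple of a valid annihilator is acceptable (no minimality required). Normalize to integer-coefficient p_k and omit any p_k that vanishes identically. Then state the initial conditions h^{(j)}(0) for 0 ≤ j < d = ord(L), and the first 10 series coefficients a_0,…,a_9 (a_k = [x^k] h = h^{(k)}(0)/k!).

f: a_k = 0, 12, -18, 36, -81, 972/5, -486, 8748/7, -6561/2, 8748, …
h₀=f(r): pull back L_f along r ⇒ L₀.
h=h₀': d/dx-closure on L₀ ⇒ L.
L = (4 + 12·x + 12·x^2) + (1 + 8·x + 18·x^2 + 12·x^3)·Dx  (order 1).
h: a_k = 24, -96, 432, -2016, 9504, -44928, 212544, -1005696, 4758912, -22519296, …
ICs: h(0) = 24.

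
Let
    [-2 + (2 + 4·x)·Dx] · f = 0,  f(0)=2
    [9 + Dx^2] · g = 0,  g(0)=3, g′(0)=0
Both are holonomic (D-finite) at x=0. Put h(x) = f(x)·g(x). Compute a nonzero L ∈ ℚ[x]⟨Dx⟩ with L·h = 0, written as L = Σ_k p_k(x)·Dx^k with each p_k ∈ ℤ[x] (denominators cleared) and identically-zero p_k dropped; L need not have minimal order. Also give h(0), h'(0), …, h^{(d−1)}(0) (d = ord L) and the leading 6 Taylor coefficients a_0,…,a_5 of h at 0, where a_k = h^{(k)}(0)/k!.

f: a_k = 2, 2, -1, 1, -5/4, 7/4, …
g: a_k = 3, 0, -27/2, 0, 81/8, 0, …
L₀ := L_f ⊗_s L_g (sym. prod.), ord ≤ 2.
L = (12 + 36·x + 36·x^2) + (-2 - 4·x)·Dx + (1 + 4·x + 4·x^2)·Dx^2  (order 2).
h: a_k = 6, 6, -30, -24, 30, 12, …
ICs: h(0) = 6, h′(0) = 6.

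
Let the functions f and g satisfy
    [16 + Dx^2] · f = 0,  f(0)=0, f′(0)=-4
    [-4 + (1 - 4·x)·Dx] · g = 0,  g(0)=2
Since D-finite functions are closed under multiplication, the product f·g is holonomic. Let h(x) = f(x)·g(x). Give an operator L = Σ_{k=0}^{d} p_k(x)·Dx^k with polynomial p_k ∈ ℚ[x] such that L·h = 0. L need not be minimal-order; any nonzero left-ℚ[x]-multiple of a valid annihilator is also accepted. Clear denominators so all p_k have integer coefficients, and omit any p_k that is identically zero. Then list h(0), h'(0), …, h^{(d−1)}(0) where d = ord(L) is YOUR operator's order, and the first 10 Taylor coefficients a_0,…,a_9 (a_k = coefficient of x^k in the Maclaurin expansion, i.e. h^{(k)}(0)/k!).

L = (-16 + 64·x) + 8·Dx + (-1 + 4·x)·Dx^2  (order 2).
h: a_k = 0, -8, -32, -320/3, -1280/3, -25856/15, -103424/15, -8685568/315, -34742272/315, -1250725888/2835, …
ICs: h(0) = 0, h′(0) = -8.

f: a_k = 0, -4, 0, 32/3, 0, -128/15, 0, 1024/315, 0, -2048/2835, …
g: a_k = 2, 8, 32, 128, 512, 2048, 8192, 32768, 131072, 524288, …
Sym-product of L_f,L_g gives L₀ (≤ ord 2).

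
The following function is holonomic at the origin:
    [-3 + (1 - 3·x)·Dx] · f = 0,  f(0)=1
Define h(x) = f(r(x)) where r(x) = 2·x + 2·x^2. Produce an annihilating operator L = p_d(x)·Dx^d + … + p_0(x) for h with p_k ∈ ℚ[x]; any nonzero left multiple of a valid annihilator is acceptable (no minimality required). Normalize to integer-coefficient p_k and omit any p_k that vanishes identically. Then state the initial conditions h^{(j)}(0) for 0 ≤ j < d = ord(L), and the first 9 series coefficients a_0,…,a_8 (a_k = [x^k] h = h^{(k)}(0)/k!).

f: a_k = 1, 3, 9, 27, 81, 243, 729, 2187, 6561, …
Change of var in L_f (x↦r) gives L₀.
L = (6 + 12·x) + (-1 + 6·x + 6·x^2)·Dx  (order 1).
h: a_k = 1, 6, 42, 288, 1980, 13608, 93528, 642816, 4418064, …
ICs: h(0) = 1.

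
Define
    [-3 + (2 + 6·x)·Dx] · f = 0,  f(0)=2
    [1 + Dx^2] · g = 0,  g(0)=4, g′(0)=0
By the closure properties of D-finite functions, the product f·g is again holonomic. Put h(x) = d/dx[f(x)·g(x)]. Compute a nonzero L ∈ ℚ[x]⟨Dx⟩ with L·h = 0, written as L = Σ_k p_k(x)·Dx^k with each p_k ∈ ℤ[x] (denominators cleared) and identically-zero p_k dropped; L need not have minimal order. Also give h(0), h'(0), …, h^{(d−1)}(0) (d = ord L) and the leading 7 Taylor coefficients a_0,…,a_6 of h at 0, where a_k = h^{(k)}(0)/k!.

f: a_k = 2, 3, -9/4, 27/8, -405/64, 1701/128, -15309/512, …
g: a_k = 4, 0, -2, 0, 1/6, 0, -1/180, …
Sym-product of L_f,L_g gives L₀ (≤ ord 2).
Derive L from L₀ (diff closure).
L = (133 + 2352·x + 4104·x^2 + 1728·x^3 + 1296·x^4) + (276 + 540·x - 1296·x^2 - 1296·x^3)·Dx + (124 + 840·x + 1836·x^2 + 1728·x^3 + 1296·x^4)·Dx^2  (order 2).
h: a_k = 12, -26, 45/2, -983/12, 7505/32, -618229/960, 6878207/3840, …
ICs: h(0) = 12, h′(0) = -26.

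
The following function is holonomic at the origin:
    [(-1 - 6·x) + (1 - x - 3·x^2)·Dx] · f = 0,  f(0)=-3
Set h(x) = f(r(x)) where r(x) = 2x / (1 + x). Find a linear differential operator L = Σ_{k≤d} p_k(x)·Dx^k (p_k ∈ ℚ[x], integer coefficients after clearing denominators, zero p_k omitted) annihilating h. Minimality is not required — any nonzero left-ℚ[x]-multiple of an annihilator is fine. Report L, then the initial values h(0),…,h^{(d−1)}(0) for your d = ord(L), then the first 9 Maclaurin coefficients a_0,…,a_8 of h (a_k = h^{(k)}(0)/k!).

L = (2 + 26·x) + (-1 - x + 13·x^2 + 13·x^3)·Dx  (order 1).
h: a_k = -3, -6, -42, -78, -546, -1014, -7098, -13182, -92274, …
ICs: h(0) = -3.

f: a_k = -3, -3, -12, -21, -57, -120, -291, -651, -1524, …
Change of var in L_f (x↦r) gives L₀.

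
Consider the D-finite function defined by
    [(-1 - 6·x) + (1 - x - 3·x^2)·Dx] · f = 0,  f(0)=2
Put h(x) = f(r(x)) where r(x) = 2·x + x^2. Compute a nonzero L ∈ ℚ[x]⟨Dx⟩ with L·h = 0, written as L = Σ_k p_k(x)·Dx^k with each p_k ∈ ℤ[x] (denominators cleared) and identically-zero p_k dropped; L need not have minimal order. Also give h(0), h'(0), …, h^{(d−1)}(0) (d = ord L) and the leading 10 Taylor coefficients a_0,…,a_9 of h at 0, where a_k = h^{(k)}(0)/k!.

f: a_k = 2, 2, 8, 14, 38, 80, 194, 434, 1016, 2318, …
h₀=f(r): pull back L_f along r ⇒ L₀.
L = (2 + 26·x + 36·x^2 + 12·x^3) + (-1 + 2·x + 13·x^2 + 12·x^3 + 3·x^4)·Dx  (order 1).
h: a_k = 2, 4, 34, 144, 784, 3860, 19742, 99504, 504326, 2550688, …
ICs: h(0) = 2.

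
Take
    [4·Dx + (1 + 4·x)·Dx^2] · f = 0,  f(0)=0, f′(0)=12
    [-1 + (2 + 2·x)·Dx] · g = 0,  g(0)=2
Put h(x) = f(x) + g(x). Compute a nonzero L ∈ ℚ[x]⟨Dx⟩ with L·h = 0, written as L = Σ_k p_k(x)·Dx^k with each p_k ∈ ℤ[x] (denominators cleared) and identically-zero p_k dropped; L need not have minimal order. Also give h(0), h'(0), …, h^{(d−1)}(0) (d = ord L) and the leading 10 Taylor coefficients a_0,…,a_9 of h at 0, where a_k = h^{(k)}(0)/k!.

L = (52 + 16·x)·Dx + (125 + 232·x + 80·x^2)·Dx^2 + (14 + 78·x + 96·x^2 + 32·x^3)·Dx^3  (order 3).
h: a_k = 2, 13, -97/4, 513/8, -12293/64, 393251/640, -1048597/512, 50331879/7168, -402653613/16384, 8589936737/98304, …
ICs: h(0) = 2, h′(0) = 13, h′′(0) = -97/2.

f: a_k = 0, 12, -24, 64, -192, 3072/5, -2048, 49152/7, -24576, 262144/3, …
g: a_k = 2, 1, -1/4, 1/8, -5/64, 7/128, -21/512, 33/1024, -429/16384, 715/32768, …
Weyl lclm of L_f,L_g ⇒ L₀ (ord ≤ 3).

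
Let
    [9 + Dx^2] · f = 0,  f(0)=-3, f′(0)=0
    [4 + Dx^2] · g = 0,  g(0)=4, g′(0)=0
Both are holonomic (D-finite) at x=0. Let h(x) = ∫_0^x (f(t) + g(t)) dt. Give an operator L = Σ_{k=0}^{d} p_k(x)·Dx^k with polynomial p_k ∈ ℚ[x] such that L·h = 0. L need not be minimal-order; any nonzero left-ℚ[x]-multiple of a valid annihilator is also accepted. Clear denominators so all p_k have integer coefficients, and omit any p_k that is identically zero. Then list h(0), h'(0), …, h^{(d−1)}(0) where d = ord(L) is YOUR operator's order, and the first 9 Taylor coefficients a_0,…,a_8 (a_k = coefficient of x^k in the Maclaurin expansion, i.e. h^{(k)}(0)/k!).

f: a_k = -3, 0, 27/2, 0, -81/8, 0, 243/80, 0, -2187/4480, …
g: a_k = 4, 0, -8, 0, 8/3, 0, -16/45, 0, 8/315, …
h₀=f+g: left-lcm gives L₀, ord ≤ 4.
∫: right-multiply L₀ by Dx.
L = 36·Dx + 13·Dx^3 + Dx^5  (order 5).
h: a_k = 0, 1, 0, 11/6, 0, -179/120, 0, 1931/5040, 0, …
ICs: h(0) = 0, h′(0) = 1, h′′(0) = 0, h′′′(0) = 11, h′′′′(0) = 0.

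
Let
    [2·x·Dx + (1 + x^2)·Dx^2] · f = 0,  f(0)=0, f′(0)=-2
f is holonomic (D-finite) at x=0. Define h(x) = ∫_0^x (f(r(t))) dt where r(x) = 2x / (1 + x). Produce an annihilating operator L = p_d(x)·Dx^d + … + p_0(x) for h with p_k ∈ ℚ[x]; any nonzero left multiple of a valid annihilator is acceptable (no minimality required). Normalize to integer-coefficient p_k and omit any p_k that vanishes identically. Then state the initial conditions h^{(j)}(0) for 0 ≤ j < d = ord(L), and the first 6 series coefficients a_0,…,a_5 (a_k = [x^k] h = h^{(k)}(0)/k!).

L = (2 + 10·x)·Dx^2 + (1 + 2·x + 5·x^2)·Dx^3  (order 3).
h: a_k = 0, 0, -2, 4/3, 1/3, -12/5, …
ICs: h(0) = 0, h′(0) = 0, h′′(0) = -4.

f: a_k = 0, -2, 0, 2/3, 0, -2/5, …
Substitute x→r, Dx→(1/r')Dx; clear ⇒ L₀.
Integrate: L := L₀·Dx.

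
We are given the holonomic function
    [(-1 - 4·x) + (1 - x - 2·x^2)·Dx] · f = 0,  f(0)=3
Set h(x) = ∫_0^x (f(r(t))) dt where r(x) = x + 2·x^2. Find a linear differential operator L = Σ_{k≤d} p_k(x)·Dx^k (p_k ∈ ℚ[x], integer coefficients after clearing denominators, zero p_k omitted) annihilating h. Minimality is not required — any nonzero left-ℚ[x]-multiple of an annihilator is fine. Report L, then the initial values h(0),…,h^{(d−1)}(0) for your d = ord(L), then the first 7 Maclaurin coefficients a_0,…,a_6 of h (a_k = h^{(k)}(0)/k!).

f: a_k = 3, 3, 9, 15, 33, 63, 129, …
f∘r: x↦r, Dx↦Dx/r' in L_f ⇒ L₀.
Integrate: L := L₀·Dx.
L = (1 + 8·x + 24·x^2 + 32·x^3)·Dx + (-1 + x + 4·x^2 + 8·x^3 + 8·x^4)·Dx^2  (order 2).
h: a_k = 0, 3, 3/2, 5, 51/4, 159/5, 169/2, …
ICs: h(0) = 0, h′(0) = 3.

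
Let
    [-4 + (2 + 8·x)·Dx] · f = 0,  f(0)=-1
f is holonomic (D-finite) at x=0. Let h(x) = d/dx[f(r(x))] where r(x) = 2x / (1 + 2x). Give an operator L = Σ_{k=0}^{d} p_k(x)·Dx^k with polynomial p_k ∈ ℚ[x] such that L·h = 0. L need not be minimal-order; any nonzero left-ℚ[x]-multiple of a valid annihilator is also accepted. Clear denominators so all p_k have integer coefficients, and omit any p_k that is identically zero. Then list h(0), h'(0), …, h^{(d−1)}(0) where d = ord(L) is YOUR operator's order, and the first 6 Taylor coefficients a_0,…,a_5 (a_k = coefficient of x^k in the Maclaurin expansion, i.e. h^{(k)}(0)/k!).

L = (-8 - 40·x) + (-1 - 12·x - 20·x^2)·Dx  (order 1).
h: a_k = -4, 32, -240, 1920, -16320, 144384, …
ICs: h(0) = -4.

f: a_k = -1, -2, 2, -4, 10, -28, …
h₀=f(r): pull back L_f along r ⇒ L₀.
h=h₀': d/dx-closure on L₀ ⇒ L.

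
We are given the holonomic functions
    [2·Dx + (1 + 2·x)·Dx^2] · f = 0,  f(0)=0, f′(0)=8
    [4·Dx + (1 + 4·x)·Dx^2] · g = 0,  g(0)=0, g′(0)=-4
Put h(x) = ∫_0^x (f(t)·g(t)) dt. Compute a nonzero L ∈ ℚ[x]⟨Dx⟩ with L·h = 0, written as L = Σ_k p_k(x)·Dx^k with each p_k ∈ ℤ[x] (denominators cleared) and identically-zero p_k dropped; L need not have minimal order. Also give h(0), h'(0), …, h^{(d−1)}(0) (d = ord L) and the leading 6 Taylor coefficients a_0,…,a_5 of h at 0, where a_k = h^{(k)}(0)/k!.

L = (160 + 768·x + 1024·x^2)·Dx^2 + (264 + 2144·x + 5760·x^2 + 5120·x^3)·Dx^3 + (64 + 720·x + 2976·x^2 + 5376·x^3 + 3584·x^4)·Dx^4 + (3 + 44·x + 252·x^2 + 704·x^3 + 960·x^4 + 512·x^5)·Dx^5  (order 5).
h: a_k = 0, 0, 0, -32/3, 24, -832/15, …
ICs: h(0) = 0, h′(0) = 0, h′′(0) = 0, h′′′(0) = -64, h′′′′(0) = 576.

f: a_k = 0, 8, -8, 32/3, -16, 128/5, …
g: a_k = 0, -4, 8, -64/3, 64, -1024/5, …
f·g: L₀ = L_f ⊗_s L_g, ord ≤ 2·2.
∫: right-multiply L₀ by Dx.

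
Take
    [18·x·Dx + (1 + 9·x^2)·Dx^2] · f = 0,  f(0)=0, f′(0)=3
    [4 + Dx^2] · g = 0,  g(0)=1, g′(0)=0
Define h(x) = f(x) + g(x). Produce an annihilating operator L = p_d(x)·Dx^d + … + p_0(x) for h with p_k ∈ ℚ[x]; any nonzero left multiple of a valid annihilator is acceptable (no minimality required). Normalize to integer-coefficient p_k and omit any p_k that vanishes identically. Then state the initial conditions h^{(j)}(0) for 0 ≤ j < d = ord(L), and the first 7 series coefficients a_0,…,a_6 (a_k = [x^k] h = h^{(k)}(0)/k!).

L = (-3744·x + 37584·x^3 + 11664·x^5)·Dx + (-28 + 864·x^2 + 10692·x^4 + 5832·x^6)·Dx^2 + (-936·x + 9396·x^3 + 2916·x^5)·Dx^3 + (-7 + 216·x^2 + 2673·x^4 + 1458·x^6)·Dx^4  (order 4).
h: a_k = 1, 3, -2, -9, 2/3, 243/5, -4/45, …
ICs: h(0) = 1, h′(0) = 3, h′′(0) = -4, h′′′(0) = -54.

f: a_k = 0, 3, 0, -9, 0, 243/5, 0, …
g: a_k = 1, 0, -2, 0, 2/3, 0, -4/45, …
Sum ⇒ L₀ = lclm(L_f,L_g) in ℚ(x)⟨Dx⟩.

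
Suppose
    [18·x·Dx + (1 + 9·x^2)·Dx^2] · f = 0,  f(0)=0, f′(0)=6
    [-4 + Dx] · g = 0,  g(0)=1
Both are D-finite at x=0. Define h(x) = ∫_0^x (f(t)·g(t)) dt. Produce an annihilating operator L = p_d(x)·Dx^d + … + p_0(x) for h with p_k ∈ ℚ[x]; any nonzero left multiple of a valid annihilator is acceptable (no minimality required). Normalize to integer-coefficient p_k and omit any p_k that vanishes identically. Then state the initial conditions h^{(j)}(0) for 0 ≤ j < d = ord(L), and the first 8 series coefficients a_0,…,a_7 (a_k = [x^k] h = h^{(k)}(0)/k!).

L = (16 - 72·x + 144·x^2)·Dx + (-8 + 18·x - 72·x^2)·Dx^2 + (1 + 9·x^2)·Dx^3  (order 3).
h: a_k = 0, 0, 3, 8, 15/2, -8/5, 43/15, 248/7, …
ICs: h(0) = 0, h′(0) = 0, h′′(0) = 6.

f: a_k = 0, 6, 0, -18, 0, 486/5, 0, -4374/7, …
g: a_k = 1, 4, 8, 32/3, 32/3, 128/15, 256/45, 1024/315, …
Product ⇒ symmetric product L₀, ord ≤ 2.
h=∫₀ˣh₀: take L = L₀·Dx.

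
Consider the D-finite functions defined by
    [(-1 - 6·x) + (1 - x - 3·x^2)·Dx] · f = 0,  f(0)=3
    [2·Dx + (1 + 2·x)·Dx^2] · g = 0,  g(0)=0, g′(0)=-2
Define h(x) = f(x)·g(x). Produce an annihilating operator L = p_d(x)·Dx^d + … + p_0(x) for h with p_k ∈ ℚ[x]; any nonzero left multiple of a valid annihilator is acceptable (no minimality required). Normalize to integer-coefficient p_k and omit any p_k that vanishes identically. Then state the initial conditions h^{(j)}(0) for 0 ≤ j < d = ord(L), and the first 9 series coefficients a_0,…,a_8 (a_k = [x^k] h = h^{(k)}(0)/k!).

f: a_k = 3, 3, 12, 21, 57, 120, 291, 651, 1524, …
g: a_k = 0, -2, 2, -8/3, 4, -32/5, 32/3, -128/7, 32, …
f·g: L₀ = L_f ⊗_s L_g, ord ≤ 1·2.
L = (8 + 24·x) + (18·x + 30·x^2)·Dx + (-1 - x + 5·x^2 + 6·x^3)·Dx^2  (order 2).
h: a_k = 0, -6, 0, -26, -14, -556/5, -606/5, -17838/35, -27204/35, …
ICs: h(0) = 0, h′(0) = -6.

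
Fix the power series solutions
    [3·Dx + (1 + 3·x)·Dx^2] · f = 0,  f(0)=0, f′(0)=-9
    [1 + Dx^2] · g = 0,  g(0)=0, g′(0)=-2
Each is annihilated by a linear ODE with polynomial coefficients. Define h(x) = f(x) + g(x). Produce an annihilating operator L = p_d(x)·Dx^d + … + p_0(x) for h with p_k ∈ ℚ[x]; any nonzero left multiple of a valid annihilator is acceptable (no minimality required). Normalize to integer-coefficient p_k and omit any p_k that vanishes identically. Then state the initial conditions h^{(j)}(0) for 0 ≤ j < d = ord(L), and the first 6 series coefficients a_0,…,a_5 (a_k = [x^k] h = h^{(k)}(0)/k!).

f: a_k = 0, -9, 27/2, -27, 243/4, -729/5, …
g: a_k = 0, -2, 0, 1/3, 0, -1/60, …
L₀ := lclm(L_f,L_g); ord L₀ ≤ 2+2.
L = (165 + 18·x + 27·x^2)·Dx + (19 + 63·x + 27·x^2 + 27·x^3)·Dx^2 + (165 + 18·x + 27·x^2)·Dx^3 + (19 + 63·x + 27·x^2 + 27·x^3)·Dx^4  (order 4).
h: a_k = 0, -11, 27/2, -80/3, 243/4, -8749/60, …
ICs: h(0) = 0, h′(0) = -11, h′′(0) = 27, h′′′(0) = -160.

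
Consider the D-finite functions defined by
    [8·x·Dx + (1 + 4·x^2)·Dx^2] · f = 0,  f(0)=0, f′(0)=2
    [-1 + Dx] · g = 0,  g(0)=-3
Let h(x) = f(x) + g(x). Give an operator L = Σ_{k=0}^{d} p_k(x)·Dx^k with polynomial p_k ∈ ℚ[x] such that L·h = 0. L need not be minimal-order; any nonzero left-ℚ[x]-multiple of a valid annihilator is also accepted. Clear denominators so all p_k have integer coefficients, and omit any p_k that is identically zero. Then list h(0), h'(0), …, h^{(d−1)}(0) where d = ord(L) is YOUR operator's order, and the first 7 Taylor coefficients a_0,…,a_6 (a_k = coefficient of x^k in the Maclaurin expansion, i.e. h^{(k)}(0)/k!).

L = (8 - 8·x - 96·x^2 - 32·x^3)·Dx + (-9 + 88·x^2 - 16·x^4)·Dx^2 + (1 + 8·x + 8·x^2 + 32·x^3 + 16·x^4)·Dx^3  (order 3).
h: a_k = -3, -1, -3/2, -19/6, -1/8, 51/8, -1/240, …
ICs: h(0) = -3, h′(0) = -1, h′′(0) = -3.

f: a_k = 0, 2, 0, -8/3, 0, 32/5, 0, …
g: a_k = -3, -3, -3/2, -1/2, -1/8, -1/40, -1/240, …
L₀ := lclm(L_f,L_g); ord L₀ ≤ 2+1.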